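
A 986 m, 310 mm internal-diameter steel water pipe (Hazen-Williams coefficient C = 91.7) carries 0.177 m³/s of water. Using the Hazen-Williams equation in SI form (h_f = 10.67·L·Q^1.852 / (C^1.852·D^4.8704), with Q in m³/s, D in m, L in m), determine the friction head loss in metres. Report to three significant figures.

h_f = 10.67·986·0.177^1.852 / (91.7^1.852·0.310^4.8704) = 29.67 m

h_f ≈ 29.7 m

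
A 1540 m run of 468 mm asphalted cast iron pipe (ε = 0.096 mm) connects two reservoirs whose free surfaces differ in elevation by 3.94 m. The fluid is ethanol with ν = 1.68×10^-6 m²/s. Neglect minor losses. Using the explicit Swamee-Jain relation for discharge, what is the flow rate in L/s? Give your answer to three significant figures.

Q ≈ 208 L/s

Swamee-Jain (Type II): Q = -0.965·√(gD⁵h_f/L)·ln[ε/(3.7D) + √(3.17ν²L/(gD³h_f))]
√(gD⁵h_f/L) = √(9.81·0.468⁵·3.94/1540) = 0.02374
ε/(3.7D) = 5.54×10^-5; √(3.17ν²L/(gD³h_f)) = 5.90×10^-5
Q = -0.965·0.02374·ln(1.144×10^-4) = 0.2079 m³/s
Check: V = 1.21 m/s, Re = 3.37×10^5, f = 0.01615, h_f = 3.96 m ≈ 3.94 m ✓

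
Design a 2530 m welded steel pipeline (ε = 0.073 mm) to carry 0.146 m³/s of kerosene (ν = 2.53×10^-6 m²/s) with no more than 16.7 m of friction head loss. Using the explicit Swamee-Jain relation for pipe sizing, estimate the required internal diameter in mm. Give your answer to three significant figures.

Swamee-Jain (Type III): D = 0.66·[ε^1.25·(LQ²/(gh_f))^4.75 + ν·Q^9.4·(L/(gh_f))^5.2]^0.04
LQ²/(gh_f) = 0.3292; L/(gh_f) = 15.44
Term 1 = ε^1.25·(…)^4.75 = 3.44×10^-8; Term 2 = ν·Q^9.4·(…)^5.2 = 5.36×10^-8
D = 0.66·(3.44×10^-8 + 5.36×10^-8)^0.04 = 0.3446 m = 345 mm
Check: V = 1.57 m/s, Re = 2.13×10^5, f = 0.01707, h_f = 15.7 m ≈ 16.7 m ✓

D ≈ 345 mm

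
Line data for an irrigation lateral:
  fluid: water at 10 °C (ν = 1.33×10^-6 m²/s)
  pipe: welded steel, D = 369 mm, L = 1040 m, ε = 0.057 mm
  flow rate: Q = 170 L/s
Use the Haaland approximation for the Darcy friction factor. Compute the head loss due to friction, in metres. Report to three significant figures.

V = 4Q/(πD²) = 4·0.170/(π·0.369²) = 1.590 m/s
Re = VD/ν = 1.590·0.369/1.33×10^-6 = 4.41×10^5 → turbulent
ε/D = 0.057/369 = 1.54×10^-4
Haaland: f = 0.01503
h_f = f(L/D)V²/(2g) = 0.01503·(1040/0.369)·1.590²/(2·9.81) = 5.456 m

h_f ≈ 5.46 m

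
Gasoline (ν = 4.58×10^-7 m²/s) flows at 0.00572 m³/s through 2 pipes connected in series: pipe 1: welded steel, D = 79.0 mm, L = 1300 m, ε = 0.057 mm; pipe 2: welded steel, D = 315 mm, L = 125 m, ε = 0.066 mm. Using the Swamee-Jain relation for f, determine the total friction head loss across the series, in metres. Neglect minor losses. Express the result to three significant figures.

Pipe 1: V = 1.167 m/s, Re = 2.01×10^5, ε/D = 7.22×10^-4, f = 0.02001, h_1 = f(L/D)V²/2g = 22.85 m
Pipe 2: V = 0.07340 m/s, Re = 5.05×10^4, ε/D = 2.10×10^-4, f = 0.02155, h_2 = f(L/D)V²/2g = 0.002348 m
Series → Q common, losses add: H = Σh = 22.85 m

H ≈ 22.9 m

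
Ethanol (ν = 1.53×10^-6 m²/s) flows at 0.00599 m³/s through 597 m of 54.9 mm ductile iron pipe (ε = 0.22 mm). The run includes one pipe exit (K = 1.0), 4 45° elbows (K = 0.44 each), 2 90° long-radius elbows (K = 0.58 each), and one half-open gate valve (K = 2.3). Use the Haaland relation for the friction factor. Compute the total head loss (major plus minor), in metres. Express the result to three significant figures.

V = 4Q/(πD²) = 2.530 m/s; V²/2g = 0.3264 m
Re = 9.08×10^4, ε/D = 0.00401 → f = 0.02956 (Haaland)
Major: h_f = f(L/D)·V²/2g = 0.02956·10874·0.3264 = 104.9 m
Minor: ΣK = 6.22; h_m = ΣK·V²/2g = 2.030 m
Total H_L = 104.9 + 2.030 = 106.9 m

H_L ≈ 107 m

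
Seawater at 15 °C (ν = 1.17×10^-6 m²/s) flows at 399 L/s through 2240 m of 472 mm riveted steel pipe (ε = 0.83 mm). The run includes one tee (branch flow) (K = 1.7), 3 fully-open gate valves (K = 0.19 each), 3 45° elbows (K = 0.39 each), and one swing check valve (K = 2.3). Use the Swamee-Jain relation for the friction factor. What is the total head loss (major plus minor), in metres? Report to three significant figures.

H_L ≈ 30.4 m

V = 4Q/(πD²) = 2.280 m/s; V²/2g = 0.2650 m
Re = 9.20×10^5, ε/D = 0.00176 → f = 0.02294 (Swamee-Jain)
Major: h_f = f(L/D)·V²/2g = 0.02294·4746·0.2650 = 28.86 m
Minor: ΣK = 5.74; h_m = ΣK·V²/2g = 1.521 m
Total H_L = 28.86 + 1.521 = 30.38 m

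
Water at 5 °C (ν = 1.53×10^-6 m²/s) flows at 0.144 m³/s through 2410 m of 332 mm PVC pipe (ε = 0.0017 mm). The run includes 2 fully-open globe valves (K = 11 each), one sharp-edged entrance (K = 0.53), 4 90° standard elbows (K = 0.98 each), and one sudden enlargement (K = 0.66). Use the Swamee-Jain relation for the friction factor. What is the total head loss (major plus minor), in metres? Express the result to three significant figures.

H_L ≈ 18.1 m

V = 4Q/(πD²) = 1.663 m/s; V²/2g = 0.1410 m
Re = 3.61×10^5, ε/D = 5.12×10^-6 → f = 0.01396 (Swamee-Jain)
Major: h_f = f(L/D)·V²/2g = 0.01396·7259·0.1410 = 14.29 m
Minor: ΣK = 27.1; h_m = ΣK·V²/2g = 3.823 m
Total H_L = 14.29 + 3.823 = 18.11 m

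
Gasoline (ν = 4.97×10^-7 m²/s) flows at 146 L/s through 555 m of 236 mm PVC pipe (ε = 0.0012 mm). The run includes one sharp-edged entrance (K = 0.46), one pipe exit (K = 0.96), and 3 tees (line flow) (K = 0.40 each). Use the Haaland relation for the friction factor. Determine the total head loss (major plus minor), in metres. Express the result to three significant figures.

V = 4Q/(πD²) = 3.338 m/s; V²/2g = 0.5678 m
Re = 1.58×10^6, ε/D = 5.08×10^-6 → f = 0.01086 (Haaland)
Major: h_f = f(L/D)·V²/2g = 0.01086·2352·0.5678 = 14.50 m
Minor: ΣK = 2.62; h_m = ΣK·V²/2g = 1.488 m
Total H_L = 14.50 + 1.488 = 15.99 m

H_L ≈ 16.0 m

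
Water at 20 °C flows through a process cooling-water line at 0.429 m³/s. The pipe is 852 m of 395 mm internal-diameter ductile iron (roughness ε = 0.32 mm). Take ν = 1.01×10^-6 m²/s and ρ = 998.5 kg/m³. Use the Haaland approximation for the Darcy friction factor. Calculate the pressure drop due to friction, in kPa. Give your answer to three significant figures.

V = 4Q/(πD²) = 4·0.429/(π·0.395²) = 3.501 m/s
Re = VD/ν = 3.501·0.395/1.01×10^-6 = 1.37×10^6 → turbulent
ε/D = 0.32/395 = 8.10×10^-4
Haaland: f = 0.01893
h_f = f(L/D)V²/(2g) = 0.01893·(852/0.395)·3.501²/(2·9.81) = 25.51 m
Δp = ρg·h_f = 998.5·9.81·25.51 = 249.9 kPa

Δp ≈ 250 kPa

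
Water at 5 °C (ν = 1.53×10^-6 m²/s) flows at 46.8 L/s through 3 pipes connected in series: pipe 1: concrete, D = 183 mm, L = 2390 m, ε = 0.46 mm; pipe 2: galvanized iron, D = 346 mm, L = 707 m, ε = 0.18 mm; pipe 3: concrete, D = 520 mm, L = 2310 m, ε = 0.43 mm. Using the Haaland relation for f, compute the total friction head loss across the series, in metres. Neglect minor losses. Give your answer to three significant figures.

H ≈ 54.7 m

Pipe 1: V = 1.779 m/s, Re = 2.13×10^5, ε/D = 0.00251, f = 0.02560, h_1 = f(L/D)V²/2g = 53.94 m
Pipe 2: V = 0.4977 m/s, Re = 1.13×10^5, ε/D = 5.20×10^-4, f = 0.01986, h_2 = f(L/D)V²/2g = 0.5125 m
Pipe 3: V = 0.2204 m/s, Re = 7.49×10^4, ε/D = 8.27×10^-4, f = 0.02203, h_3 = f(L/D)V²/2g = 0.2422 m
Series → Q common, losses add: H = Σh = 54.70 m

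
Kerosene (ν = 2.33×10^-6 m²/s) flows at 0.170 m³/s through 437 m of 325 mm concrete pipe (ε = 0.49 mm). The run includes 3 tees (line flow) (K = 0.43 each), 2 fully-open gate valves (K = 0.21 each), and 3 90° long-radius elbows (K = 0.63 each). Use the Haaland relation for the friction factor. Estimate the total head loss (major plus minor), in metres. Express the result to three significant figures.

V = 4Q/(πD²) = 2.049 m/s; V²/2g = 0.2140 m
Re = 2.86×10^5, ε/D = 0.00151 → f = 0.02247 (Haaland)
Major: h_f = f(L/D)·V²/2g = 0.02247·1345·0.2140 = 6.468 m
Minor: ΣK = 3.60; h_m = ΣK·V²/2g = 0.7705 m
Total H_L = 6.468 + 0.7705 = 7.238 m

H_L ≈ 7.24 m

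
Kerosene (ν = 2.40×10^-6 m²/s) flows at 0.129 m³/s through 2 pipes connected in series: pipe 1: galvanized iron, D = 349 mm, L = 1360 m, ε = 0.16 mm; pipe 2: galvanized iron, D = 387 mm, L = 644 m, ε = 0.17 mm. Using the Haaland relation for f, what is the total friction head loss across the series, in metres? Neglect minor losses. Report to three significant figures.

H ≈ 8.55 m

Pipe 1: V = 1.348 m/s, Re = 1.96×10^5, ε/D = 4.58×10^-4, f = 0.01845, h_1 = f(L/D)V²/2g = 6.663 m
Pipe 2: V = 1.097 m/s, Re = 1.77×10^5, ε/D = 4.39×10^-4, f = 0.01853, h_2 = f(L/D)V²/2g = 1.890 m
Series → Q common, losses add: H = Σh = 8.553 m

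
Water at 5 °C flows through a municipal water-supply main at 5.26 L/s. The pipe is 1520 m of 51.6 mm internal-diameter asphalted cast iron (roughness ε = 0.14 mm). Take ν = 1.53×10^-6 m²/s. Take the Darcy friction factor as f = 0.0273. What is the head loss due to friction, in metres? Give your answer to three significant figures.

V = 4Q/(πD²) = 4·0.00526/(π·0.0516²) = 2.515 m/s
h_f = f(L/D)V²/(2g) = 0.02730·(1520/0.0516)·2.515²/(2·9.81) = 259.3 m

h_f ≈ 259 m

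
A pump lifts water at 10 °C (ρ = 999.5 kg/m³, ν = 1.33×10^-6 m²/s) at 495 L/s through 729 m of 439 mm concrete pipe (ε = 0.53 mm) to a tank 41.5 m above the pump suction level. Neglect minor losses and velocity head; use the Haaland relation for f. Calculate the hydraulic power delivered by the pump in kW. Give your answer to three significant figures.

P_hyd ≈ 293 kW

V = 4Q/(πD²) = 3.270 m/s; Re = 1.08×10^6; ε/D = 0.00121; f = 0.02082
h_f = f(L/D)V²/2g = 18.85 m
Total head H = z + h_f = 41.5 + 18.85 = 60.35 m
P_hyd = ρgQH = 999.5·9.81·0.495·60.35 = 292.9 kW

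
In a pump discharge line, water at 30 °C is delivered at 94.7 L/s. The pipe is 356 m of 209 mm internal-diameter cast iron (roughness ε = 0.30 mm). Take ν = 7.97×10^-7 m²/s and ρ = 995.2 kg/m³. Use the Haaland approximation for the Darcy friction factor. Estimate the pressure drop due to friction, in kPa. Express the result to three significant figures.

Δp ≈ 141 kPa

V = 4Q/(πD²) = 4·0.0947/(π·0.209²) = 2.760 m/s
Re = VD/ν = 2.760·0.209/7.97×10^-7 = 7.24×10^5 → turbulent
ε/D = 0.30/209 = 0.00144
Haaland: f = 0.02181
h_f = f(L/D)V²/(2g) = 0.02181·(356/0.209)·2.760²/(2·9.81) = 14.43 m
Δp = ρg·h_f = 995.2·9.81·14.43 = 140.9 kPa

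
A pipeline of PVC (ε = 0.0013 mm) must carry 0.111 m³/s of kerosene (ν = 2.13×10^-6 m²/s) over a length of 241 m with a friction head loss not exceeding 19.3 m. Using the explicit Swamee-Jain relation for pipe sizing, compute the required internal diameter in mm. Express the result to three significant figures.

D ≈ 180 mm

Swamee-Jain (Type III): D = 0.66·[ε^1.25·(LQ²/(gh_f))^4.75 + ν·Q^9.4·(L/(gh_f))^5.2]^0.04
LQ²/(gh_f) = 0.01568; L/(gh_f) = 1.273
Term 1 = ε^1.25·(…)^4.75 = 1.18×10^-16; Term 2 = ν·Q^9.4·(…)^5.2 = 7.93×10^-15
D = 0.66·(1.18×10^-16 + 7.93×10^-15)^0.04 = 0.1802 m = 180 mm
Check: V = 4.35 m/s, Re = 3.68×10^5, f = 0.01393, h_f = 18.0 m ≈ 19.3 m ✓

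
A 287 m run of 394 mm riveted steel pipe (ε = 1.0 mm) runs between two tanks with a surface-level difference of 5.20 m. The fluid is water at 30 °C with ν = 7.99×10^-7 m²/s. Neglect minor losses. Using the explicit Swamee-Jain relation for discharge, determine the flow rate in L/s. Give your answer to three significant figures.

Swamee-Jain (Type II): Q = -0.965·√(gD⁵h_f/L)·ln[ε/(3.7D) + √(3.17ν²L/(gD³h_f))]
√(gD⁵h_f/L) = √(9.81·0.394⁵·5.20/287) = 0.04108
ε/(3.7D) = 6.86×10^-4; √(3.17ν²L/(gD³h_f)) = 1.36×10^-5
Q = -0.965·0.04108·ln(6.996×10^-4) = 0.2880 m³/s
Check: V = 2.36 m/s, Re = 1.16×10^6, f = 0.02518, h_f = 5.22 m ≈ 5.20 m ✓

Q ≈ 288 L/s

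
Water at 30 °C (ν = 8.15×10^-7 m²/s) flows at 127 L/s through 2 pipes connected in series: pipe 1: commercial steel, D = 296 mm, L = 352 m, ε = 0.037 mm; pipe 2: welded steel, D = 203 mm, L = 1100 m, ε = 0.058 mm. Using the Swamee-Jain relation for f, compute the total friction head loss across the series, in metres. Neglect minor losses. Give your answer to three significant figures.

H ≈ 69.5 m

Pipe 1: V = 1.846 m/s, Re = 6.70×10^5, ε/D = 1.25×10^-4, f = 0.01433, h_1 = f(L/D)V²/2g = 2.958 m
Pipe 2: V = 3.924 m/s, Re = 9.77×10^5, ε/D = 2.86×10^-4, f = 0.01564, h_2 = f(L/D)V²/2g = 66.52 m
Series → Q common, losses add: H = Σh = 69.48 m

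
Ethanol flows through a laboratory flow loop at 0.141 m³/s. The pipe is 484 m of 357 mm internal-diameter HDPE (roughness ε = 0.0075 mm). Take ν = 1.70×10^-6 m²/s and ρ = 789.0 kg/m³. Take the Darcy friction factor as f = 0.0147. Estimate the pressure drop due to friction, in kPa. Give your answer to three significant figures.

Δp ≈ 15.6 kPa

V = 4Q/(πD²) = 4·0.141/(π·0.357²) = 1.409 m/s
h_f = f(L/D)V²/(2g) = 0.01470·(484/0.357)·1.409²/(2·9.81) = 2.015 m
Δp = ρg·h_f = 789.0·9.81·2.015 = 15.60 kPa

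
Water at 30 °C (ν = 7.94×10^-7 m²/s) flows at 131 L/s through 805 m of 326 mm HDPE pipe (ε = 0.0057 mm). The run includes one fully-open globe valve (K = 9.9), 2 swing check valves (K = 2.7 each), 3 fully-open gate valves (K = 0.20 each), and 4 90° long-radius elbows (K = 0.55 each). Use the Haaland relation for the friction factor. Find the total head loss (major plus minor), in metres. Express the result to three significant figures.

V = 4Q/(πD²) = 1.569 m/s; V²/2g = 0.1255 m
Re = 6.44×10^5, ε/D = 1.75×10^-5 → f = 0.01273 (Haaland)
Major: h_f = f(L/D)·V²/2g = 0.01273·2469·0.1255 = 3.948 m
Minor: ΣK = 18.1; h_m = ΣK·V²/2g = 2.272 m
Total H_L = 3.948 + 2.272 = 6.220 m

H_L ≈ 6.22 m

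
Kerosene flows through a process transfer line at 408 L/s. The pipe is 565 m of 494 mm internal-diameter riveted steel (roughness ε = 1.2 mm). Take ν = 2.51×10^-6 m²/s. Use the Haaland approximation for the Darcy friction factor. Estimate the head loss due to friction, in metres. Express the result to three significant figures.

V = 4Q/(πD²) = 4·0.408/(π·0.494²) = 2.129 m/s
Re = VD/ν = 2.129·0.494/2.51×10^-6 = 4.19×10^5 → turbulent
ε/D = 1.2/494 = 0.00243
Haaland: f = 0.02506
h_f = f(L/D)V²/(2g) = 0.02506·(565/0.494)·2.129²/(2·9.81) = 6.621 m

h_f ≈ 6.62 m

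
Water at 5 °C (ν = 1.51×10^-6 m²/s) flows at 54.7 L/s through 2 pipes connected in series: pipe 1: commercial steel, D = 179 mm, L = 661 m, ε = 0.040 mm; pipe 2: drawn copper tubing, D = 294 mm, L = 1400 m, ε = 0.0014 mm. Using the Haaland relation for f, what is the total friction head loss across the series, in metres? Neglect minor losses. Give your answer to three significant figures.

Pipe 1: V = 2.174 m/s, Re = 2.58×10^5, ε/D = 2.23×10^-4, f = 0.01651, h_1 = f(L/D)V²/2g = 14.69 m
Pipe 2: V = 0.8058 m/s, Re = 1.57×10^5, ε/D = 4.76×10^-6, f = 0.01628, h_2 = f(L/D)V²/2g = 2.566 m
Series → Q common, losses add: H = Σh = 17.25 m

H ≈ 17.3 m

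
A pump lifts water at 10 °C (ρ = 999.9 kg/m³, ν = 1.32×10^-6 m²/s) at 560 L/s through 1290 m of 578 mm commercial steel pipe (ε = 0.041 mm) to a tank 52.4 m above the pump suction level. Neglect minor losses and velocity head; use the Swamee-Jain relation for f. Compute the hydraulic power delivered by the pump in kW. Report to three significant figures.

V = 4Q/(πD²) = 2.134 m/s; Re = 9.35×10^5; ε/D = 7.09×10^-5; f = 0.01314
h_f = f(L/D)V²/2g = 6.808 m
Total head H = z + h_f = 52.4 + 6.808 = 59.21 m
P_hyd = ρgQH = 999.9·9.81·0.560·59.21 = 325.2 kW

P_hyd ≈ 325 kW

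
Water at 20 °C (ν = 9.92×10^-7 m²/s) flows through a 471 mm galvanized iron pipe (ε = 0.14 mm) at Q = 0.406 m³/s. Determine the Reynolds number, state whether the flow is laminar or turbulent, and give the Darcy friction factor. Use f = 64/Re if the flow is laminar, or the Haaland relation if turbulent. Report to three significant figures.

V = 4Q/(πD²) = 2.330 m/s
Re = VD/ν = 2.330·0.471/9.92×10^-7 = 1.11×10^6
Re > 4000 → turbulent; ε/D = 2.97×10^-4
Haaland: f = 0.01552

Re ≈ 1.11×10^6; turbulent; f ≈ 0.0155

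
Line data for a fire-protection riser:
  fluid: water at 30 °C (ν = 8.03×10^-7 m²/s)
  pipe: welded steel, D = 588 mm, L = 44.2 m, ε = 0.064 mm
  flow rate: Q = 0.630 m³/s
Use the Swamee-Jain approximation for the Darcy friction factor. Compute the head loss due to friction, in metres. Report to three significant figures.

V = 4Q/(πD²) = 4·0.630/(π·0.588²) = 2.320 m/s
Re = VD/ν = 2.320·0.588/8.03×10^-7 = 1.70×10^6 → turbulent
ε/D = 0.064/588 = 1.09×10^-4
Swamee-Jain: f = 0.01315
h_f = f(L/D)V²/(2g) = 0.01315·(44.2/0.588)·2.320²/(2·9.81) = 0.2711 m

h_f ≈ 0.271 m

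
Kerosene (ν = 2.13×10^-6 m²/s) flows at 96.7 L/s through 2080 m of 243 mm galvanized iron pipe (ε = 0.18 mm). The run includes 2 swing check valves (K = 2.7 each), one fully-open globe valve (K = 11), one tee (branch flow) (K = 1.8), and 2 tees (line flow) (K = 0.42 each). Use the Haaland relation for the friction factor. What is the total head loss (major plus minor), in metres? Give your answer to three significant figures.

V = 4Q/(πD²) = 2.085 m/s; V²/2g = 0.2216 m
Re = 2.38×10^5, ε/D = 7.41×10^-4 → f = 0.01960 (Haaland)
Major: h_f = f(L/D)·V²/2g = 0.01960·8560·0.2216 = 37.17 m
Minor: ΣK = 19.0; h_m = ΣK·V²/2g = 4.219 m
Total H_L = 37.17 + 4.219 = 41.39 m

H_L ≈ 41.4 m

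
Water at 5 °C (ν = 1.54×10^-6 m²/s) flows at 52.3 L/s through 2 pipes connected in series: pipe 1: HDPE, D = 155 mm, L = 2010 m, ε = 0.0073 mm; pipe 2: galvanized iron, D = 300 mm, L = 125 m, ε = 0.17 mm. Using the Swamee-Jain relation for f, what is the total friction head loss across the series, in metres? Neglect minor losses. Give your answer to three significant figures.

H ≈ 76.8 m

Pipe 1: V = 2.772 m/s, Re = 2.79×10^5, ε/D = 4.71×10^-5, f = 0.01508, h_1 = f(L/D)V²/2g = 76.58 m
Pipe 2: V = 0.7399 m/s, Re = 1.44×10^5, ε/D = 5.67×10^-4, f = 0.01987, h_2 = f(L/D)V²/2g = 0.2310 m
Series → Q common, losses add: H = Σh = 76.81 m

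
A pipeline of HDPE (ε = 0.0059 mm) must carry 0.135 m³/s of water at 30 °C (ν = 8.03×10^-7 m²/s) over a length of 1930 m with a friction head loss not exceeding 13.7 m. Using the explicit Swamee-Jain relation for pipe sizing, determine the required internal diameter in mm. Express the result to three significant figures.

Swamee-Jain (Type III): D = 0.66·[ε^1.25·(LQ²/(gh_f))^4.75 + ν·Q^9.4·(L/(gh_f))^5.2]^0.04
LQ²/(gh_f) = 0.2617; L/(gh_f) = 14.36
Term 1 = ε^1.25·(…)^4.75 = 4.99×10^-10; Term 2 = ν·Q^9.4·(…)^5.2 = 5.59×10^-9
D = 0.66·(4.99×10^-10 + 5.59×10^-9)^0.04 = 0.3097 m = 310 mm
Check: V = 1.79 m/s, Re = 6.91×10^5, f = 0.01273, h_f = 13.0 m ≈ 13.7 m ✓

D ≈ 310 mm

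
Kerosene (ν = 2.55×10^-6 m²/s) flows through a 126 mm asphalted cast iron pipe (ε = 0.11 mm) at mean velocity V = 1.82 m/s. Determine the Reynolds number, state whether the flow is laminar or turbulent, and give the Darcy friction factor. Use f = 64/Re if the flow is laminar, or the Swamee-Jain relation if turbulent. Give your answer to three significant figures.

Re = VD/ν = 1.820·0.126/2.55×10^-6 = 8.99×10^4
Re > 4000 → turbulent; ε/D = 8.73×10^-4
Swamee-Jain: f = 0.02213

Re ≈ 8.99×10^4; turbulent; f ≈ 0.0221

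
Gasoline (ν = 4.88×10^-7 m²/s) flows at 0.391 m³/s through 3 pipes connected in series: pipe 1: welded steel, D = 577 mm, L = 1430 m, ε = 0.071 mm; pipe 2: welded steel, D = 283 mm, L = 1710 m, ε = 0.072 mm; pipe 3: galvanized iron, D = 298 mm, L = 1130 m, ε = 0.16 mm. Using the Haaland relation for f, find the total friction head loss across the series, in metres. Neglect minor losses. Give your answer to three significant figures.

Pipe 1: V = 1.495 m/s, Re = 1.77×10^6, ε/D = 1.23×10^-4, f = 0.01320, h_1 = f(L/D)V²/2g = 3.728 m
Pipe 2: V = 6.216 m/s, Re = 3.60×10^6, ε/D = 2.54×10^-4, f = 0.01467, h_2 = f(L/D)V²/2g = 174.5 m
Pipe 3: V = 5.606 m/s, Re = 3.42×10^6, ε/D = 5.37×10^-4, f = 0.01713, h_3 = f(L/D)V²/2g = 104.0 m
Series → Q common, losses add: H = Σh = 282.3 m

H ≈ 282 m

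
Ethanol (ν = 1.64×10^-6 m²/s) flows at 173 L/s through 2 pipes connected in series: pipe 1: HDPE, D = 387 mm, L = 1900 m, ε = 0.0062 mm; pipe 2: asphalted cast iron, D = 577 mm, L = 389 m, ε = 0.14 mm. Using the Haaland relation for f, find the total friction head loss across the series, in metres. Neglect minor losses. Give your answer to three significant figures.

Pipe 1: V = 1.471 m/s, Re = 3.47×10^5, ε/D = 1.60×10^-5, f = 0.01410, h_1 = f(L/D)V²/2g = 7.634 m
Pipe 2: V = 0.6616 m/s, Re = 2.33×10^5, ε/D = 2.43×10^-4, f = 0.01684, h_2 = f(L/D)V²/2g = 0.2533 m
Series → Q common, losses add: H = Σh = 7.888 m

H ≈ 7.89 m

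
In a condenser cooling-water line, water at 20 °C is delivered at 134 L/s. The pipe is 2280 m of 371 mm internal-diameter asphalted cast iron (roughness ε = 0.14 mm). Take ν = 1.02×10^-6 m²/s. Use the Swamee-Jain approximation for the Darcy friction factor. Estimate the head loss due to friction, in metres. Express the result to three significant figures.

h_f ≈ 8.21 m

V = 4Q/(πD²) = 4·0.134/(π·0.371²) = 1.240 m/s
Re = VD/ν = 1.240·0.371/1.02×10^-6 = 4.51×10^5 → turbulent
ε/D = 0.14/371 = 3.77×10^-4
Swamee-Jain: f = 0.01707
h_f = f(L/D)V²/(2g) = 0.01707·(2280/0.371)·1.240²/(2·9.81) = 8.213 m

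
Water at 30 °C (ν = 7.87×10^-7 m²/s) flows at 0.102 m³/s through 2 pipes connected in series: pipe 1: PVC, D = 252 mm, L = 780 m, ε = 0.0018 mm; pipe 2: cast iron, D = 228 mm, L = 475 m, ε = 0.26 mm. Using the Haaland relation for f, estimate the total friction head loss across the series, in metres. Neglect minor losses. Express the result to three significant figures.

H ≈ 22.0 m

Pipe 1: V = 2.045 m/s, Re = 6.55×10^5, ε/D = 7.14×10^-6, f = 0.01255, h_1 = f(L/D)V²/2g = 8.281 m
Pipe 2: V = 2.498 m/s, Re = 7.24×10^5, ε/D = 0.00114, f = 0.02065, h_2 = f(L/D)V²/2g = 13.69 m
Series → Q common, losses add: H = Σh = 21.97 m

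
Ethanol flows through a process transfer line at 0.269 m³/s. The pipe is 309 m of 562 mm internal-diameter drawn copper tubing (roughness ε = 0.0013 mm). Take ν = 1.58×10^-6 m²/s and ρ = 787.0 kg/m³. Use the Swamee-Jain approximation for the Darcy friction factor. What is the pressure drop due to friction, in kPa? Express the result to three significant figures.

Δp ≈ 3.50 kPa

V = 4Q/(πD²) = 4·0.269/(π·0.562²) = 1.084 m/s
Re = VD/ν = 1.084·0.562/1.58×10^-6 = 3.86×10^5 → turbulent
ε/D = 0.0013/562 = 2.31×10^-6
Swamee-Jain: f = 0.01375
h_f = f(L/D)V²/(2g) = 0.01375·(309/0.562)·1.084²/(2·9.81) = 0.4532 m
Δp = ρg·h_f = 787.0·9.81·0.4532 = 3.499 kPa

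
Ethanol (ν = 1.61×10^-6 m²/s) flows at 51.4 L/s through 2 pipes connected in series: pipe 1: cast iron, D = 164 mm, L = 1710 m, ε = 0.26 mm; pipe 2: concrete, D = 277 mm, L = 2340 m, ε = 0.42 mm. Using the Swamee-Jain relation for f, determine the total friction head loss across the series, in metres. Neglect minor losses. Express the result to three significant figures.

Pipe 1: V = 2.433 m/s, Re = 2.48×10^5, ε/D = 0.00159, f = 0.02305, h_1 = f(L/D)V²/2g = 72.52 m
Pipe 2: V = 0.8529 m/s, Re = 1.47×10^5, ε/D = 0.00152, f = 0.02339, h_2 = f(L/D)V²/2g = 7.328 m
Series → Q common, losses add: H = Σh = 79.84 m

H ≈ 79.8 m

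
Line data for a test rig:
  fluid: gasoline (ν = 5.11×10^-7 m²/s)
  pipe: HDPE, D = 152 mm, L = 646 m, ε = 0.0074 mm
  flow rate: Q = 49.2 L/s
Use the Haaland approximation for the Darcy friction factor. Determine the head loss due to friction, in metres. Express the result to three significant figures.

h_f ≈ 20.4 m

V = 4Q/(πD²) = 4·0.0492/(π·0.152²) = 2.711 m/s
Re = VD/ν = 2.711·0.152/5.11×10^-7 = 8.07×10^5 → turbulent
ε/D = 0.0074/152 = 4.87×10^-5
Haaland: f = 0.01282
h_f = f(L/D)V²/(2g) = 0.01282·(646/0.152)·2.711²/(2·9.81) = 20.41 m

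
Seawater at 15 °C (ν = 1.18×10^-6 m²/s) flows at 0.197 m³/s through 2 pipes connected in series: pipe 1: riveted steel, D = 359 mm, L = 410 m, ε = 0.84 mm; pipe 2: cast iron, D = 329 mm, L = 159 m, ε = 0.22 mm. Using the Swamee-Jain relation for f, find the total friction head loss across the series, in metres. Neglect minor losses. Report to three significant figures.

Pipe 1: V = 1.946 m/s, Re = 5.92×10^5, ε/D = 0.00234, f = 0.02481, h_1 = f(L/D)V²/2g = 5.469 m
Pipe 2: V = 2.317 m/s, Re = 6.46×10^5, ε/D = 6.69×10^-4, f = 0.01858, h_2 = f(L/D)V²/2g = 2.457 m
Series → Q common, losses add: H = Σh = 7.927 m

H ≈ 7.93 m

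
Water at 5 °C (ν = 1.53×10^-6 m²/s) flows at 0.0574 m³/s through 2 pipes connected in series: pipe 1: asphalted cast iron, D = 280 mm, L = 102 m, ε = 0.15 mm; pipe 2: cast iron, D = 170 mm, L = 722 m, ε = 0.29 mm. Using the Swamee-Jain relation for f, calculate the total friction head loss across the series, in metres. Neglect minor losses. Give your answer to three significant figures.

Pipe 1: V = 0.9322 m/s, Re = 1.71×10^5, ε/D = 5.36×10^-4, f = 0.01940, h_1 = f(L/D)V²/2g = 0.3130 m
Pipe 2: V = 2.529 m/s, Re = 2.81×10^5, ε/D = 0.00171, f = 0.02333, h_2 = f(L/D)V²/2g = 32.30 m
Series → Q common, losses add: H = Σh = 32.61 m

H ≈ 32.6 m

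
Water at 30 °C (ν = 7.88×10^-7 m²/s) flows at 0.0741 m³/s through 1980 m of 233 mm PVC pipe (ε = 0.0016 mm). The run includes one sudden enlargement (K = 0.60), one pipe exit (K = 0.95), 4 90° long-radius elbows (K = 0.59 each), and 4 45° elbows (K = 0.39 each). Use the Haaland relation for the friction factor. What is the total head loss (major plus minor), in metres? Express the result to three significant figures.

H_L ≈ 17.9 m

V = 4Q/(πD²) = 1.738 m/s; V²/2g = 0.1539 m
Re = 5.14×10^5, ε/D = 6.87×10^-6 → f = 0.01308 (Haaland)
Major: h_f = f(L/D)·V²/2g = 0.01308·8498·0.1539 = 17.11 m
Minor: ΣK = 5.47; h_m = ΣK·V²/2g = 0.8420 m
Total H_L = 17.11 + 0.8420 = 17.95 m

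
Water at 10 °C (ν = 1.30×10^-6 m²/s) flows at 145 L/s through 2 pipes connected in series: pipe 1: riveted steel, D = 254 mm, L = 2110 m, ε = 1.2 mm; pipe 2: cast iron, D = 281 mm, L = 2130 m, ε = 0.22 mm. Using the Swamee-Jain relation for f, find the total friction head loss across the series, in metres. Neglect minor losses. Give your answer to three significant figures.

H ≈ 145 m

Pipe 1: V = 2.862 m/s, Re = 5.59×10^5, ε/D = 0.00472, f = 0.03012, h_1 = f(L/D)V²/2g = 104.4 m
Pipe 2: V = 2.338 m/s, Re = 5.05×10^5, ε/D = 7.83×10^-4, f = 0.01934, h_2 = f(L/D)V²/2g = 40.84 m
Series → Q common, losses add: H = Σh = 145.3 m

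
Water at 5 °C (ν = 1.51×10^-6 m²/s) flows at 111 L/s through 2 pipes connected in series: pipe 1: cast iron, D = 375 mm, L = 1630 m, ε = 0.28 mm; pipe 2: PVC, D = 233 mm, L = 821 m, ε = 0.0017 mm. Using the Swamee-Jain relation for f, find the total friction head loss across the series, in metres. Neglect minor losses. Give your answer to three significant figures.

Pipe 1: V = 1.005 m/s, Re = 2.50×10^5, ε/D = 7.47×10^-4, f = 0.01983, h_1 = f(L/D)V²/2g = 4.438 m
Pipe 2: V = 2.603 m/s, Re = 4.02×10^5, ε/D = 7.30×10^-6, f = 0.01372, h_2 = f(L/D)V²/2g = 16.70 m
Series → Q common, losses add: H = Σh = 21.14 m

H ≈ 21.1 m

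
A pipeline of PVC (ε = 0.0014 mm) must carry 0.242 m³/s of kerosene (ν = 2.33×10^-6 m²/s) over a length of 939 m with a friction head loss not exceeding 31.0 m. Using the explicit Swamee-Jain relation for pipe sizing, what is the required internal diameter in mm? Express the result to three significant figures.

D ≈ 291 mm

Swamee-Jain (Type III): D = 0.66·[ε^1.25·(LQ²/(gh_f))^4.75 + ν·Q^9.4·(L/(gh_f))^5.2]^0.04
LQ²/(gh_f) = 0.1808; L/(gh_f) = 3.088
Term 1 = ε^1.25·(…)^4.75 = 1.43×10^-11; Term 2 = ν·Q^9.4·(…)^5.2 = 1.32×10^-9
D = 0.66·(1.43×10^-11 + 1.32×10^-9)^0.04 = 0.2915 m = 291 mm
Check: V = 3.63 m/s, Re = 4.54×10^5, f = 0.01339, h_f = 28.9 m ≈ 31.0 m ✓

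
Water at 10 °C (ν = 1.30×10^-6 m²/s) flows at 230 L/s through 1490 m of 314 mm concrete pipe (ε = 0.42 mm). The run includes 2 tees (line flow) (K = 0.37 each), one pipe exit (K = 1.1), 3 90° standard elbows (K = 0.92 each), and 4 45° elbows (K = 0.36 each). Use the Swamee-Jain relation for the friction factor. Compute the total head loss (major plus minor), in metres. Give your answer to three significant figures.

H_L ≈ 48.7 m

V = 4Q/(πD²) = 2.970 m/s; V²/2g = 0.4496 m
Re = 7.17×10^5, ε/D = 0.00134 → f = 0.02155 (Swamee-Jain)
Major: h_f = f(L/D)·V²/2g = 0.02155·4745·0.4496 = 45.97 m
Minor: ΣK = 6.04; h_m = ΣK·V²/2g = 2.716 m
Total H_L = 45.97 + 2.716 = 48.69 m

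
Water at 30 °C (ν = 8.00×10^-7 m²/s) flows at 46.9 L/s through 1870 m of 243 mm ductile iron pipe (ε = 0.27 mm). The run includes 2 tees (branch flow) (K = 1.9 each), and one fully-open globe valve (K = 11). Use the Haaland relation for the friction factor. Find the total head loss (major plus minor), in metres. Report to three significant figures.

H_L ≈ 9.18 m

V = 4Q/(πD²) = 1.011 m/s; V²/2g = 0.05212 m
Re = 3.07×10^5, ε/D = 0.00111 → f = 0.02096 (Haaland)
Major: h_f = f(L/D)·V²/2g = 0.02096·7695·0.05212 = 8.409 m
Minor: ΣK = 14.8; h_m = ΣK·V²/2g = 0.7714 m
Total H_L = 8.409 + 0.7714 = 9.180 m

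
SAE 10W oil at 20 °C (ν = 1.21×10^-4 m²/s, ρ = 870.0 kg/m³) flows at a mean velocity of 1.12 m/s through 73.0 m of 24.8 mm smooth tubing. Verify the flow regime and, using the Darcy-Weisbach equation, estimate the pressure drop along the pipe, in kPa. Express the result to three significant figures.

Δp ≈ 448 kPa

Re = VD/ν = 1.12·0.02480/1.21×10^-4 = 230 → laminar (Re < 2300)
f = 64/Re = 0.2788
h_f = f(L/D)V²/(2g) = 0.2788·(73.0/0.02480)·1.12²/(2·9.81) = 52.47 m
Δp = ρg·h_f = 870.0·9.81·52.47 = 447.8 kPa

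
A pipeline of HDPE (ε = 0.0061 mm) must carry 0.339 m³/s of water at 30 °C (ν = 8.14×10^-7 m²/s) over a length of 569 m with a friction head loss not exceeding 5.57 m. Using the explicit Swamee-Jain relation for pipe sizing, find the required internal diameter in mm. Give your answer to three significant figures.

Swamee-Jain (Type III): D = 0.66·[ε^1.25·(LQ²/(gh_f))^4.75 + ν·Q^9.4·(L/(gh_f))^5.2]^0.04
LQ²/(gh_f) = 1.197; L/(gh_f) = 10.41
Term 1 = ε^1.25·(…)^4.75 = 7.11×10^-7; Term 2 = ν·Q^9.4·(…)^5.2 = 6.11×10^-6
D = 0.66·(7.11×10^-7 + 6.11×10^-6)^0.04 = 0.4101 m = 410 mm
Check: V = 2.57 m/s, Re = 1.29×10^6, f = 0.01154, h_f = 5.37 m ≈ 5.57 m ✓

D ≈ 410 mm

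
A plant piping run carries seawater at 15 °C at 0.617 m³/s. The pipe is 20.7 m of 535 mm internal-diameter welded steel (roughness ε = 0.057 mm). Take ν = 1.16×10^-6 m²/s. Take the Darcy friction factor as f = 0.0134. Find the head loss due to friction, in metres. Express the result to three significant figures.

V = 4Q/(πD²) = 4·0.617/(π·0.535²) = 2.745 m/s
h_f = f(L/D)V²/(2g) = 0.01340·(20.7/0.535)·2.745²/(2·9.81) = 0.1991 m

h_f ≈ 0.199 m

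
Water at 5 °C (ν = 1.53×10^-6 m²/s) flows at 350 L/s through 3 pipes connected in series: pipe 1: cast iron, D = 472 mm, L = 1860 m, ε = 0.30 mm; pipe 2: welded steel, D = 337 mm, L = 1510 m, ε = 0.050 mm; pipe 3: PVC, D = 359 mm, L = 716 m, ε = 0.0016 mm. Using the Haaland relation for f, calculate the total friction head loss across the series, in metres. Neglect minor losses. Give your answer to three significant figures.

Pipe 1: V = 2.000 m/s, Re = 6.17×10^5, ε/D = 6.36×10^-4, f = 0.01826, h_1 = f(L/D)V²/2g = 14.67 m
Pipe 2: V = 3.924 m/s, Re = 8.64×10^5, ε/D = 1.48×10^-4, f = 0.01412, h_2 = f(L/D)V²/2g = 49.66 m
Pipe 3: V = 3.458 m/s, Re = 8.11×10^5, ε/D = 4.46×10^-6, f = 0.01207, h_3 = f(L/D)V²/2g = 14.67 m
Series → Q common, losses add: H = Σh = 79.01 m

H ≈ 79.0 m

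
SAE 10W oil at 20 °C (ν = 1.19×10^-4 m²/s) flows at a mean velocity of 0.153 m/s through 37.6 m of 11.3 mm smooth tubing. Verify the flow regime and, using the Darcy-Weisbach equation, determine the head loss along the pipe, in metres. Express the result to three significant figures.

Re = VD/ν = 0.153·0.01130/1.19×10^-4 = 14.5 → laminar (Re < 2300)
f = 64/Re = 4.405
h_f = f(L/D)V²/(2g) = 4.405·(37.6/0.01130)·0.153²/(2·9.81) = 17.49 m

h_f ≈ 17.5 m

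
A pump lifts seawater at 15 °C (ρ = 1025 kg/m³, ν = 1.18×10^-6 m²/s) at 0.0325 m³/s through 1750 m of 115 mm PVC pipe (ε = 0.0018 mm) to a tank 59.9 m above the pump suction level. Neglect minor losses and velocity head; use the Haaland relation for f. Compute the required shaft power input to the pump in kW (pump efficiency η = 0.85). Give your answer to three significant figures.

V = 4Q/(πD²) = 3.129 m/s; Re = 3.05×10^5; ε/D = 1.57×10^-5; f = 0.01443
h_f = f(L/D)V²/2g = 109.6 m
Total head H = z + h_f = 59.9 + 109.6 = 169.5 m
P_hyd = ρgQH = 1025·9.81·0.0325·169.5 = 55.38 kW
P_shaft = P_hyd/η = 55.38/0.85 = 65.15 kW

P_shaft ≈ 65.2 kW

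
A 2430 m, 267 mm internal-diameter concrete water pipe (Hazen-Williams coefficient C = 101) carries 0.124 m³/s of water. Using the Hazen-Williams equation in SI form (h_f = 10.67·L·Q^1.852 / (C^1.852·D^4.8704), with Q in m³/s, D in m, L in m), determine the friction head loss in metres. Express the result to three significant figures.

h_f = 10.67·2430·0.124^1.852 / (101^1.852·0.267^4.8704) = 65.45 m

h_f ≈ 65.4 m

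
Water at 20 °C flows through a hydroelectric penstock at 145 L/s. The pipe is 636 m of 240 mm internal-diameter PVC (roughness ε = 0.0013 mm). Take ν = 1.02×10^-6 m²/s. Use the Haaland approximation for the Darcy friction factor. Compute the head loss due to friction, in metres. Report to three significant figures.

h_f ≈ 17.0 m

V = 4Q/(πD²) = 4·0.145/(π·0.240²) = 3.205 m/s
Re = VD/ν = 3.205·0.240/1.02×10^-6 = 7.54×10^5 → turbulent
ε/D = 0.0013/240 = 5.42×10^-6
Haaland: f = 0.01223
h_f = f(L/D)V²/(2g) = 0.01223·(636/0.240)·3.205²/(2·9.81) = 16.97 m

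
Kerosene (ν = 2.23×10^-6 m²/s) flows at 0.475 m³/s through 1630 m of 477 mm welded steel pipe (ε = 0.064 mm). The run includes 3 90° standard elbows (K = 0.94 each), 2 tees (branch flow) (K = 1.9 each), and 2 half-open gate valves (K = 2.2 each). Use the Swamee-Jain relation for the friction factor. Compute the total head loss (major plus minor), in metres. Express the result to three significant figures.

H_L ≈ 22.0 m

V = 4Q/(πD²) = 2.658 m/s; V²/2g = 0.3601 m
Re = 5.69×10^5, ε/D = 1.34×10^-4 → f = 0.01466 (Swamee-Jain)
Major: h_f = f(L/D)·V²/2g = 0.01466·3417·0.3601 = 18.04 m
Minor: ΣK = 11.0; h_m = ΣK·V²/2g = 3.968 m
Total H_L = 18.04 + 3.968 = 22.01 m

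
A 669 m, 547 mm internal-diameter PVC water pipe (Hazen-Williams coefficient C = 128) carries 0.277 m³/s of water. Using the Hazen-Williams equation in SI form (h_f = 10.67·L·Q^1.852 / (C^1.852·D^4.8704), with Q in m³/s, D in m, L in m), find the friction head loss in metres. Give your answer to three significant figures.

h_f = 10.67·669·0.277^1.852 / (128^1.852·0.547^4.8704) = 1.565 m

h_f ≈ 1.57 m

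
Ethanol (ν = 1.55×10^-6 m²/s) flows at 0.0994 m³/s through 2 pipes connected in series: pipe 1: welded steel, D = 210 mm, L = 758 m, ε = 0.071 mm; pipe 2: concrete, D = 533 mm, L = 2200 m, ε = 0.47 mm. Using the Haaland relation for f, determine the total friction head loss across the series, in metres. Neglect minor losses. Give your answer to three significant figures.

H ≈ 26.2 m

Pipe 1: V = 2.870 m/s, Re = 3.89×10^5, ε/D = 3.38×10^-4, f = 0.01672, h_1 = f(L/D)V²/2g = 25.34 m
Pipe 2: V = 0.4455 m/s, Re = 1.53×10^5, ε/D = 8.82×10^-4, f = 0.02079, h_2 = f(L/D)V²/2g = 0.8680 m
Series → Q common, losses add: H = Σh = 26.21 m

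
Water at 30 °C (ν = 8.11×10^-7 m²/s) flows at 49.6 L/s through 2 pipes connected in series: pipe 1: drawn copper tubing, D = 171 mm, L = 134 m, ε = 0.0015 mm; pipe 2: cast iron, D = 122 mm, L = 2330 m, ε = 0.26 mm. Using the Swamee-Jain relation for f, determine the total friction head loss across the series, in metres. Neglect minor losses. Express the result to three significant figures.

H ≈ 426 m

Pipe 1: V = 2.160 m/s, Re = 4.55×10^5, ε/D = 8.77×10^-6, f = 0.01345, h_1 = f(L/D)V²/2g = 2.505 m
Pipe 2: V = 4.243 m/s, Re = 6.38×10^5, ε/D = 0.00213, f = 0.02419, h_2 = f(L/D)V²/2g = 424.0 m
Series → Q common, losses add: H = Σh = 426.5 m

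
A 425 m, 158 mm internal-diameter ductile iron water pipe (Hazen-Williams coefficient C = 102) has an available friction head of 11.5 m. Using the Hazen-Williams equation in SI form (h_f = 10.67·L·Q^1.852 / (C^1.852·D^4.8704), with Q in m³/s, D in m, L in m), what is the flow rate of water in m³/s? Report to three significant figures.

Rearranging: Q = [h_f·C^1.852·D^4.8704 / (10.67·L)]^(1/1.852)
Q = [11.5·102^1.852·0.158^4.8704 / (10.67·425)]^0.540 = 0.03159 m³/s

Q ≈ 0.0316 m³/s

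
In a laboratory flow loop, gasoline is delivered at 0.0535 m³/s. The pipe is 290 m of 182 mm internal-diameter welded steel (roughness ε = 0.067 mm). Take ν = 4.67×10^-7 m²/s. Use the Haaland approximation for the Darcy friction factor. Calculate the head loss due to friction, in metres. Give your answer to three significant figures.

V = 4Q/(πD²) = 4·0.0535/(π·0.182²) = 2.056 m/s
Re = VD/ν = 2.056·0.182/4.67×10^-7 = 8.01×10^5 → turbulent
ε/D = 0.067/182 = 3.68×10^-4
Haaland: f = 0.01631
h_f = f(L/D)V²/(2g) = 0.01631·(290/0.182)·2.056²/(2·9.81) = 5.603 m

h_f ≈ 5.60 m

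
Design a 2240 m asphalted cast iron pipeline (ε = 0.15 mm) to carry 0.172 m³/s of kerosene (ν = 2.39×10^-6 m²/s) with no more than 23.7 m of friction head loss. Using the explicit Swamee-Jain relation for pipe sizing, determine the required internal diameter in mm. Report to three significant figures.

D ≈ 340 mm

Swamee-Jain (Type III): D = 0.66·[ε^1.25·(LQ²/(gh_f))^4.75 + ν·Q^9.4·(L/(gh_f))^5.2]^0.04
LQ²/(gh_f) = 0.2850; L/(gh_f) = 9.635
Term 1 = ε^1.25·(…)^4.75 = 4.27×10^-8; Term 2 = ν·Q^9.4·(…)^5.2 = 2.03×10^-8
D = 0.66·(4.27×10^-8 + 2.03×10^-8)^0.04 = 0.3400 m = 340 mm
Check: V = 1.89 m/s, Re = 2.69×10^5, f = 0.01813, h_f = 21.8 m ≈ 23.7 m ✓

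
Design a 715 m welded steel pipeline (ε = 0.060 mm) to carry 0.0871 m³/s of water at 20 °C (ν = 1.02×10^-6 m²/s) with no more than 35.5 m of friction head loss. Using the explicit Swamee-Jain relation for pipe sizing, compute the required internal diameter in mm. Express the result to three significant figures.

Swamee-Jain (Type III): D = 0.66·[ε^1.25·(LQ²/(gh_f))^4.75 + ν·Q^9.4·(L/(gh_f))^5.2]^0.04
LQ²/(gh_f) = 0.01558; L/(gh_f) = 2.053
Term 1 = ε^1.25·(…)^4.75 = 1.37×10^-14; Term 2 = ν·Q^9.4·(…)^5.2 = 4.67×10^-15
D = 0.66·(1.37×10^-14 + 4.67×10^-15)^0.04 = 0.1863 m = 186 mm
Check: V = 3.20 m/s, Re = 5.84×10^5, f = 0.01639, h_f = 32.8 m ≈ 35.5 m ✓

D ≈ 186 mm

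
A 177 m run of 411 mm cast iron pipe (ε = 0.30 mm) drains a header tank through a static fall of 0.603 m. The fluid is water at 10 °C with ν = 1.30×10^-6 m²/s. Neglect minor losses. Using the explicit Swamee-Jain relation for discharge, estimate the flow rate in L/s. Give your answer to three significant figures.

Q ≈ 159 L/s

Swamee-Jain (Type II): Q = -0.965·√(gD⁵h_f/L)·ln[ε/(3.7D) + √(3.17ν²L/(gD³h_f))]
√(gD⁵h_f/L) = √(9.81·0.411⁵·0.603/177) = 0.01980
ε/(3.7D) = 1.97×10^-4; √(3.17ν²L/(gD³h_f)) = 4.81×10^-5
Q = -0.965·0.01980·ln(2.453×10^-4) = 0.1588 m³/s
Check: V = 1.20 m/s, Re = 3.78×10^5, f = 0.01931, h_f = 0.607 m ≈ 0.603 m ✓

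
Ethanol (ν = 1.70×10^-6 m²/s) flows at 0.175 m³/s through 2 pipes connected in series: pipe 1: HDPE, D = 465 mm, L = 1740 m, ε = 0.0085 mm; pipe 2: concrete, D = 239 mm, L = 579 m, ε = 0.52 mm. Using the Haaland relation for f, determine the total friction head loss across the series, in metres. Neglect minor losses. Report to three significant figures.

Pipe 1: V = 1.030 m/s, Re = 2.82×10^5, ε/D = 1.83×10^-5, f = 0.01466, h_1 = f(L/D)V²/2g = 2.968 m
Pipe 2: V = 3.901 m/s, Re = 5.48×10^5, ε/D = 0.00218, f = 0.02428, h_2 = f(L/D)V²/2g = 45.62 m
Series → Q common, losses add: H = Σh = 48.59 m

H ≈ 48.6 m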